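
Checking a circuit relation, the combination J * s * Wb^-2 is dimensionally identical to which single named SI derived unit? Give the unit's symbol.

J = N·m (work = force × distance),
    = kg·m²·s⁻².
Wb = V·s (flux: a volt is a weber per second),
    = kg·m²·s⁻²·A⁻¹.
So Wb⁻² = kg⁻²·m⁻⁴·s⁴·A².
Combining: J·s·Wb⁻² = (kg·m²·s⁻²) · s · (kg⁻²·m⁻⁴·s⁴·A²) = kg⁻¹·m⁻²·s³·A².
kg⁻¹·m⁻²·s³·A² is the base-SI form of the siemens.

S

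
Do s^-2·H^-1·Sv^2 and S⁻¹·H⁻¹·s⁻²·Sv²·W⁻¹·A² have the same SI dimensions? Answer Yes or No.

Left side:
  H = kg·m²·s⁻²·A⁻².
  So H⁻¹ = kg⁻¹·m⁻²·s²·A².
  Sv = m²·s⁻².
  So Sv² = m⁴·s⁻⁴.
  Combining: s⁻²·H⁻¹·Sv² = s⁻² · (kg⁻¹·m⁻²·s²·A²) · (m⁴·s⁻⁴) = kg⁻¹·m²·s⁻⁴·A².
Right side:
  S = kg⁻¹·m⁻²·s³·A².
  So S⁻¹ = kg·m²·s⁻³·A⁻².
  H = kg·m²·s⁻²·A⁻².
  So H⁻¹ = kg⁻¹·m⁻²·s²·A².
  Sv = m²·s⁻².
  So Sv² = m⁴·s⁻⁴.
  W = kg·m²·s⁻³.
  So W⁻¹ = kg⁻¹·m⁻²·s³.
  Combining: S⁻¹·H⁻¹·s⁻²·Sv²·W⁻¹·A² = (kg·m²·s⁻³·A⁻²) · (kg⁻¹·m⁻²·s²·A²) · s⁻² · (m⁴·s⁻⁴) · (kg⁻¹·m⁻²·s³) · A² = kg⁻¹·m²·s⁻⁴·A².
Both reduce to kg⁻¹·m²·s⁻⁴·A².

Yes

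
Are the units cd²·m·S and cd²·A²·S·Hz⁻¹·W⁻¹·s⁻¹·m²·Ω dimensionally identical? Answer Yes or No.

Left side:
  S = 1/Ω (conductance is reciprocal resistance),
      = kg⁻¹·m⁻²·s³·A².
  Combining: cd²·m·S = cd² · m · (kg⁻¹·m⁻²·s³·A²) = kg⁻¹·m⁻¹·s³·A²·cd².
Right side:
  S = 1/Ω (conductance is reciprocal resistance),
      = kg⁻¹·m⁻²·s³·A².
  Hz = 1/s = s⁻¹ (frequency is cycles per second).
  So Hz⁻¹ = s.
  W = J/s (power = energy per time),
      = kg·m²·s⁻³.
  So W⁻¹ = kg⁻¹·m⁻²·s³.
  Ω = V/A (resistance = voltage per current),
      = kg·m²·s⁻³·A⁻².
  Combining: cd²·A²·S·Hz⁻¹·W⁻¹·s⁻¹·m²·Ω = cd² · A² · (kg⁻¹·m⁻²·s³·A²) · s · (kg⁻¹·m⁻²·s³) · s⁻¹ · m² · (kg·m²·s⁻³·A⁻²) = kg⁻¹·s³·A²·cd².
Left is kg⁻¹·m⁻¹·s³·A²·cd²; right is kg⁻¹·s³·A²·cd² — different.

No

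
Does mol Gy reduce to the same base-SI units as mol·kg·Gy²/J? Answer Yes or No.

Yes

Left side:
  Gy = J/kg (absorbed dose = energy per mass),
      = m²·s⁻².
  Combining: mol·Gy = mol · (m²·s⁻²) = m²·s⁻²·mol.
Right side:
  J = N·m (work = force × distance),
      = kg·m²·s⁻².
  So J⁻¹ = kg⁻¹·m⁻²·s².
  Gy = J/kg (absorbed dose = energy per mass),
      = m²·s⁻².
  So Gy² = m⁴·s⁻⁴.
  Combining: mol·J⁻¹·kg·Gy² = mol · (kg⁻¹·m⁻²·s²) · kg · (m⁴·s⁻⁴) = m²·s⁻²·mol.
Both reduce to m²·s⁻²·mol.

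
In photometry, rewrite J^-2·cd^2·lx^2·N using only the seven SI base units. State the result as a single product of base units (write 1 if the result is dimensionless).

J = kg·m²·s⁻².
So J⁻² = kg⁻²·m⁻⁴·s⁴.
lx = m⁻²·cd.
So lx² = m⁻⁴·cd².
N = kg·m·s⁻².
Combining: J⁻²·cd²·lx²·N = (kg⁻²·m⁻⁴·s⁴) · cd² · (m⁻⁴·cd²) · (kg·m·s⁻²) = kg⁻¹·m⁻⁷·s²·cd⁴.

kg⁻¹·m⁻⁷·s²·cd⁴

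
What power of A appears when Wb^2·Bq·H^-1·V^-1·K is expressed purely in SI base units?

1

Wb = V·s (flux: a volt is a weber per second),
    = kg·m²·s⁻²·A⁻¹.
So Wb² = kg²·m⁴·s⁻⁴·A⁻².
Bq = 1/s = s⁻¹ (activity is decays per second).
H = Wb/A (inductance = flux per current),
    = kg·m²·s⁻²·A⁻².
So H⁻¹ = kg⁻¹·m⁻²·s²·A².
V = W/A (potential = power per current),
    = kg·m²·s⁻³·A⁻¹.
So V⁻¹ = kg⁻¹·m⁻²·s³·A.
Combining: Wb²·Bq·H⁻¹·V⁻¹·K = (kg²·m⁴·s⁻⁴·A⁻²) · s⁻¹ · (kg⁻¹·m⁻²·s²·A²) · (kg⁻¹·m⁻²·s³·A) · K = A·K.
The exponent of A is 1.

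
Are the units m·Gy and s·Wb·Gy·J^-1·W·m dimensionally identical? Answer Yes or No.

No

Left side:
  Gy = m²·s⁻².
  Combining: m·Gy = m · (m²·s⁻²) = m³·s⁻².
Right side:
  Wb = V·s (flux: a volt is a weber per second),
      = kg·m²·s⁻²·A⁻¹.
  Gy = J/kg (absorbed dose = energy per mass),
      = m²·s⁻².
  J = N·m (work = force × distance),
      = kg·m²·s⁻².
  So J⁻¹ = kg⁻¹·m⁻²·s².
  W = J/s (power = energy per time),
      = kg·m²·s⁻³.
  Combining: s·Wb·Gy·J⁻¹·W·m = s · (kg·m²·s⁻²·A⁻¹) · (m²·s⁻²) · (kg⁻¹·m⁻²·s²) · (kg·m²·s⁻³) · m = kg·m⁵·s⁻⁴·A⁻¹.
Left is m³·s⁻²; right is kg·m⁵·s⁻⁴·A⁻¹ — different.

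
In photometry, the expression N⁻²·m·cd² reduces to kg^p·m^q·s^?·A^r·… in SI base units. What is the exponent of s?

N = kg·m·s⁻².
So N⁻² = kg⁻²·m⁻²·s⁴.
Combining: N⁻²·m·cd² = (kg⁻²·m⁻²·s⁴) · m · cd² = kg⁻²·m⁻¹·s⁴·cd².
The exponent of s is 4.

4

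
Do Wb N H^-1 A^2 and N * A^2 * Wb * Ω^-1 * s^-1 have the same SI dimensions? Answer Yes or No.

Yes

Left side:
  Wb = kg·m²·s⁻²·A⁻¹.
  N = kg·m·s⁻².
  H = kg·m²·s⁻²·A⁻².
  So H⁻¹ = kg⁻¹·m⁻²·s²·A².
  Combining: Wb·N·H⁻¹·A² = (kg·m²·s⁻²·A⁻¹) · (kg·m·s⁻²) · (kg⁻¹·m⁻²·s²·A²) · A² = kg·m·s⁻²·A³.
Right side:
  N = kg·m·s⁻².
  Wb = kg·m²·s⁻²·A⁻¹.
  Ω = kg·m²·s⁻³·A⁻².
  So Ω⁻¹ = kg⁻¹·m⁻²·s³·A².
  Combining: N·A²·Wb·Ω⁻¹·s⁻¹ = (kg·m·s⁻²) · A² · (kg·m²·s⁻²·A⁻¹) · (kg⁻¹·m⁻²·s³·A²) · s⁻¹ = kg·m·s⁻²·A³.
Both reduce to kg·m·s⁻²·A³.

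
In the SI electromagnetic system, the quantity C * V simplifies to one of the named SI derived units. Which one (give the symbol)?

C = s·A.
V = kg·m²·s⁻³·A⁻¹.
Combining: C·V = (s·A) · (kg·m²·s⁻³·A⁻¹) = kg·m²·s⁻².
kg·m²·s⁻² is the base-SI form of the joule.

J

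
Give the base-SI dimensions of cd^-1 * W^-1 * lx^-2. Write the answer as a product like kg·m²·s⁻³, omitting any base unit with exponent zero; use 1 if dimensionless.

kg⁻¹·m²·s³·cd⁻³

W = J/s (power = energy per time),
    = kg·m²·s⁻³.
So W⁻¹ = kg⁻¹·m⁻²·s³.
lx = lm/m² (illuminance = luminous flux per area),
    = m⁻²·cd.
So lx⁻² = m⁴·cd⁻².
Combining: cd⁻¹·W⁻¹·lx⁻² = cd⁻¹ · (kg⁻¹·m⁻²·s³) · (m⁴·cd⁻²) = kg⁻¹·m²·s³·cd⁻³.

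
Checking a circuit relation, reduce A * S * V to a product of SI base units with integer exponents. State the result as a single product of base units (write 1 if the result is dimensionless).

A²

S = kg⁻¹·m⁻²·s³·A².
V = kg·m²·s⁻³·A⁻¹.
Combining: A·S·V = A · (kg⁻¹·m⁻²·s³·A²) · (kg·m²·s⁻³·A⁻¹) = A².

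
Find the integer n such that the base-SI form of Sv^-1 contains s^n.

2

Sv = m²·s⁻².
So Sv⁻¹ = m⁻²·s².
The exponent of s is 2.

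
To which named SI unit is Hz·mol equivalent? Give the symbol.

kat

Hz = 1/s = s⁻¹ (frequency is cycles per second).
Combining: Hz·mol = s⁻¹ · mol = s⁻¹·mol.
s⁻¹·mol is the base-SI form of the katal.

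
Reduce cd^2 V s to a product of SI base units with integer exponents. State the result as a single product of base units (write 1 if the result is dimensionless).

kg·m²·s⁻²·A⁻¹·cd²

V = W/A (potential = power per current),
    = kg·m²·s⁻³·A⁻¹.
Combining: cd²·V·s = cd² · (kg·m²·s⁻³·A⁻¹) · s = kg·m²·s⁻²·A⁻¹·cd².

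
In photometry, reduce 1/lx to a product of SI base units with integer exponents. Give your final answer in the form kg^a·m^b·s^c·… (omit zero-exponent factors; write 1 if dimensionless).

lx = m⁻²·cd.
So lx⁻¹ = m²·cd⁻¹.

m²·cd⁻¹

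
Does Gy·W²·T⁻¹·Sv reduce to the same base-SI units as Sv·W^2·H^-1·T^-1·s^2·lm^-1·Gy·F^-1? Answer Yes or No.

No

Left side:
  Gy = J/kg (absorbed dose = energy per mass),
      = m²·s⁻².
  W = J/s (power = energy per time),
      = kg·m²·s⁻³.
  So W² = kg²·m⁴·s⁻⁶.
  T = Wb/m² (flux density = flux per area),
      = kg·s⁻²·A⁻¹.
  So T⁻¹ = kg⁻¹·s²·A.
  Sv = J/kg (equivalent dose = energy per mass),
      = m²·s⁻².
  Combining: Gy·W²·T⁻¹·Sv = (m²·s⁻²) · (kg²·m⁴·s⁻⁶) · (kg⁻¹·s²·A) · (m²·s⁻²) = kg·m⁸·s⁻⁸·A.
Right side:
  Sv = J/kg (equivalent dose = energy per mass),
      = m²·s⁻².
  W = J/s (power = energy per time),
      = kg·m²·s⁻³.
  So W² = kg²·m⁴·s⁻⁶.
  H = Wb/A (inductance = flux per current),
      = kg·m²·s⁻²·A⁻².
  So H⁻¹ = kg⁻¹·m⁻²·s²·A².
  T = Wb/m² (flux density = flux per area),
      = kg·s⁻²·A⁻¹.
  So T⁻¹ = kg⁻¹·s²·A.
  lm = cd·sr = cd (luminous flux; sr is dimensionless).
  So lm⁻¹ = cd⁻¹.
  Gy = J/kg (absorbed dose = energy per mass),
      = m²·s⁻².
  F = C/V (capacitance = charge per voltage),
      = A·s/(kg·m²·s⁻³·A⁻¹) (substituting C and V),
      = kg⁻¹·m⁻²·s⁴·A².
  So F⁻¹ = kg·m²·s⁻⁴·A⁻².
  Combining: Sv·W²·H⁻¹·T⁻¹·s²·lm⁻¹·Gy·F⁻¹ = (m²·s⁻²) · (kg²·m⁴·s⁻⁶) · (kg⁻¹·m⁻²·s²·A²) · (kg⁻¹·s²·A) · s² · cd⁻¹ · (m²·s⁻²) · (kg·m²·s⁻⁴·A⁻²) = kg·m⁸·s⁻⁸·A·cd⁻¹.
Left is kg·m⁸·s⁻⁸·A; right is kg·m⁸·s⁻⁸·A·cd⁻¹ — different.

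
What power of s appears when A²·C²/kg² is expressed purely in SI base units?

2

C = A·s = s·A (charge = current × time).
So C² = s²·A².
Combining: A²·C²·kg⁻² = A² · (s²·A²) · kg⁻² = kg⁻²·s²·A⁴.
The exponent of s is 2.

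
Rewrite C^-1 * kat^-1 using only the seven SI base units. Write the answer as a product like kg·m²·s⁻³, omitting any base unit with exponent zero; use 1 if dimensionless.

C = s·A.
So C⁻¹ = s⁻¹·A⁻¹.
kat = s⁻¹·mol.
So kat⁻¹ = s·mol⁻¹.
Combining: C⁻¹·kat⁻¹ = (s⁻¹·A⁻¹) · (s·mol⁻¹) = A⁻¹·mol⁻¹.

A⁻¹·mol⁻¹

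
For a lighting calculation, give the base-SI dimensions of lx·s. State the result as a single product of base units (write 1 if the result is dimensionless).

lx = lm/m² (illuminance = luminous flux per area),
    = m⁻²·cd.
Combining: lx·s = (m⁻²·cd) · s = m⁻²·s·cd.

m⁻²·s·cd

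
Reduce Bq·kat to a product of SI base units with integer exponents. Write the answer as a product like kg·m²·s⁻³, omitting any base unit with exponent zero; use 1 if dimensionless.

Bq = s⁻¹.
kat = s⁻¹·mol.
Combining: Bq·kat = s⁻¹ · (s⁻¹·mol) = s⁻²·mol.

s⁻²·mol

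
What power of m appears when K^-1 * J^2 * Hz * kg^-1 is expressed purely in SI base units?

4

J = kg·m²·s⁻².
So J² = kg²·m⁴·s⁻⁴.
Hz = s⁻¹.
Combining: K⁻¹·J²·Hz·kg⁻¹ = K⁻¹ · (kg²·m⁴·s⁻⁴) · s⁻¹ · kg⁻¹ = kg·m⁴·s⁻⁵·K⁻¹.
The exponent of m is 4.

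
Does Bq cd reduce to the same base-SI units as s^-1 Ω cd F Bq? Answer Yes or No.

Yes

Left side:
  Bq = s⁻¹.
  Combining: Bq·cd = s⁻¹ · cd = s⁻¹·cd.
Right side:
  Ω = V/A (resistance = voltage per current),
      = kg·m²·s⁻³·A⁻².
  F = C/V (capacitance = charge per voltage),
      = A·s/(kg·m²·s⁻³·A⁻¹) (substituting C and V),
      = kg⁻¹·m⁻²·s⁴·A².
  Bq = 1/s = s⁻¹ (activity is decays per second).
  Combining: s⁻¹·Ω·cd·F·Bq = s⁻¹ · (kg·m²·s⁻³·A⁻²) · cd · (kg⁻¹·m⁻²·s⁴·A²) · s⁻¹ = s⁻¹·cd.
Both reduce to s⁻¹·cd.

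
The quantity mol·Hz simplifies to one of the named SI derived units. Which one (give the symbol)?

kat

Hz = 1/s = s⁻¹ (frequency is cycles per second).
Combining: mol·Hz = mol · s⁻¹ = s⁻¹·mol.
s⁻¹·mol is the base-SI form of the katal.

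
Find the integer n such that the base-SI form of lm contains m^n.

0

lm = cd·sr = cd (luminous flux; sr is dimensionless).
The exponent of m is 0.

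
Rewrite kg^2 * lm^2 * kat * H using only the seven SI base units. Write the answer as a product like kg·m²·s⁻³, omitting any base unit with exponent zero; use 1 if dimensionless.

lm = cd.
So lm² = cd².
kat = s⁻¹·mol.
H = kg·m²·s⁻²·A⁻².
Combining: kg²·lm²·kat·H = kg² · cd² · (s⁻¹·mol) · (kg·m²·s⁻²·A⁻²) = kg³·m²·s⁻³·A⁻²·mol·cd².

kg³·m²·s⁻³·A⁻²·mol·cd²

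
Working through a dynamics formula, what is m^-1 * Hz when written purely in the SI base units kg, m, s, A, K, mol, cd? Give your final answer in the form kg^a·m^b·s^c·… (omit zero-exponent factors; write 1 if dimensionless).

m⁻¹·s⁻¹

Hz = 1/s = s⁻¹ (frequency is cycles per second).
Combining: m⁻¹·Hz = m⁻¹ · s⁻¹ = m⁻¹·s⁻¹.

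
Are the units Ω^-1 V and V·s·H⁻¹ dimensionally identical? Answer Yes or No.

Yes

Left side:
  Ω = V/A (resistance = voltage per current),
      = kg·m²·s⁻³·A⁻².
  So Ω⁻¹ = kg⁻¹·m⁻²·s³·A².
  V = W/A (potential = power per current),
      = kg·m²·s⁻³·A⁻¹.
  Combining: Ω⁻¹·V = (kg⁻¹·m⁻²·s³·A²) · (kg·m²·s⁻³·A⁻¹) = A.
Right side:
  V = W/A (potential = power per current),
      = kg·m²·s⁻³·A⁻¹.
  H = Wb/A (inductance = flux per current),
      = kg·m²·s⁻²·A⁻².
  So H⁻¹ = kg⁻¹·m⁻²·s²·A².
  Combining: V·s·H⁻¹ = (kg·m²·s⁻³·A⁻¹) · s · (kg⁻¹·m⁻²·s²·A²) = A.
Both reduce to A.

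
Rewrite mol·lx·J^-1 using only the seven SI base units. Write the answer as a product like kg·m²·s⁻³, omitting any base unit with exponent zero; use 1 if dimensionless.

kg⁻¹·m⁻⁴·s²·mol·cd

lx = lm/m² (illuminance = luminous flux per area),
    = m⁻²·cd.
J = N·m (work = force × distance),
    = kg·m²·s⁻².
So J⁻¹ = kg⁻¹·m⁻²·s².
Combining: mol·lx·J⁻¹ = mol · (m⁻²·cd) · (kg⁻¹·m⁻²·s²) = kg⁻¹·m⁻⁴·s²·mol·cd.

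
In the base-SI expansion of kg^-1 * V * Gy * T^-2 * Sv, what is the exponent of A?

V = W/A (potential = power per current),
    = kg·m²·s⁻³·A⁻¹.
Gy = J/kg (absorbed dose = energy per mass),
    = m²·s⁻².
T = Wb/m² (flux density = flux per area),
    = kg·s⁻²·A⁻¹.
So T⁻² = kg⁻²·s⁴·A².
Sv = J/kg (equivalent dose = energy per mass),
    = m²·s⁻².
Combining: kg⁻¹·V·Gy·T⁻²·Sv = kg⁻¹ · (kg·m²·s⁻³·A⁻¹) · (m²·s⁻²) · (kg⁻²·s⁴·A²) · (m²·s⁻²) = kg⁻²·m⁶·s⁻³·A.
The exponent of A is 1.

1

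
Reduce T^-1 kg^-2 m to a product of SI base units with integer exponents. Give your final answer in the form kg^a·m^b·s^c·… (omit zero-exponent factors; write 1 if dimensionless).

T = Wb/m² (flux density = flux per area),
    = kg·s⁻²·A⁻¹.
So T⁻¹ = kg⁻¹·s²·A.
Combining: T⁻¹·kg⁻²·m = (kg⁻¹·s²·A) · kg⁻² · m = kg⁻³·m·s²·A.

kg⁻³·m·s²·A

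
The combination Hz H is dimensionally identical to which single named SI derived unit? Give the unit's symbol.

Hz = 1/s = s⁻¹ (frequency is cycles per second).
H = Wb/A (inductance = flux per current),
    = kg·m²·s⁻²·A⁻².
Combining: Hz·H = s⁻¹ · (kg·m²·s⁻²·A⁻²) = kg·m²·s⁻³·A⁻².
kg·m²·s⁻³·A⁻² is the base-SI form of the ohm.

Ω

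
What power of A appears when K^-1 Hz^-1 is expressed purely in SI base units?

0

Hz = 1/s = s⁻¹ (frequency is cycles per second).
So Hz⁻¹ = s.
Combining: K⁻¹·Hz⁻¹ = K⁻¹ · s = s·K⁻¹.
The exponent of A is 0.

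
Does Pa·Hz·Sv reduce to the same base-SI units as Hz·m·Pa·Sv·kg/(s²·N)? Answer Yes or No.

Left side:
  Pa = kg·m⁻¹·s⁻².
  Hz = s⁻¹.
  Sv = m²·s⁻².
  Combining: Pa·Hz·Sv = (kg·m⁻¹·s⁻²) · s⁻¹ · (m²·s⁻²) = kg·m·s⁻⁵.
Right side:
  Hz = s⁻¹.
  Pa = kg·m⁻¹·s⁻².
  Sv = m²·s⁻².
  N = kg·m·s⁻².
  So N⁻¹ = kg⁻¹·m⁻¹·s².
  Combining: Hz·m·s⁻²·Pa·Sv·kg·N⁻¹ = s⁻¹ · m · s⁻² · (kg·m⁻¹·s⁻²) · (m²·s⁻²) · kg · (kg⁻¹·m⁻¹·s²) = kg·m·s⁻⁵.
Both reduce to kg·m·s⁻⁵.

Yes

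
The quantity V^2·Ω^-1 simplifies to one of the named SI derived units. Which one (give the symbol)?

W

V = W/A (potential = power per current),
    = kg·m²·s⁻³·A⁻¹.
So V² = kg²·m⁴·s⁻⁶·A⁻².
Ω = V/A (resistance = voltage per current),
    = kg·m²·s⁻³·A⁻².
So Ω⁻¹ = kg⁻¹·m⁻²·s³·A².
Combining: V²·Ω⁻¹ = (kg²·m⁴·s⁻⁶·A⁻²) · (kg⁻¹·m⁻²·s³·A²) = kg·m²·s⁻³.
kg·m²·s⁻³ is the base-SI form of the watt.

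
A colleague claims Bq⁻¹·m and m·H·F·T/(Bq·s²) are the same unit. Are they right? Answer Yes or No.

Left side:
  Bq = s⁻¹.
  So Bq⁻¹ = s.
  Combining: Bq⁻¹·m = s · m = m·s.
Right side:
  H = kg·m²·s⁻²·A⁻².
  Bq = s⁻¹.
  So Bq⁻¹ = s.
  F = kg⁻¹·m⁻²·s⁴·A².
  T = kg·s⁻²·A⁻¹.
  Combining: m·H·Bq⁻¹·F·T·s⁻² = m · (kg·m²·s⁻²·A⁻²) · s · (kg⁻¹·m⁻²·s⁴·A²) · (kg·s⁻²·A⁻¹) · s⁻² = kg·m·s⁻¹·A⁻¹.
Left is m·s; right is kg·m·s⁻¹·A⁻¹ — different.

No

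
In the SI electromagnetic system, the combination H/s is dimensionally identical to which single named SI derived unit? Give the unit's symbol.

H = Wb/A (inductance = flux per current),
    = kg·m²·s⁻²·A⁻².
Combining: s⁻¹·H = s⁻¹ · (kg·m²·s⁻²·A⁻²) = kg·m²·s⁻³·A⁻².
kg·m²·s⁻³·A⁻² is the base-SI form of the ohm.

Ω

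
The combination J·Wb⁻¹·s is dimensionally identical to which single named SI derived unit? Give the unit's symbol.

C

J = N·m (work = force × distance),
    = kg·m²·s⁻².
Wb = V·s (flux: a volt is a weber per second),
    = kg·m²·s⁻²·A⁻¹.
So Wb⁻¹ = kg⁻¹·m⁻²·s²·A.
Combining: J·Wb⁻¹·s = (kg·m²·s⁻²) · (kg⁻¹·m⁻²·s²·A) · s = s·A.
s·A is the base-SI form of the coulomb.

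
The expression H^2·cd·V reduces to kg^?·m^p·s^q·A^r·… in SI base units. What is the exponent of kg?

3

H = kg·m²·s⁻²·A⁻².
So H² = kg²·m⁴·s⁻⁴·A⁻⁴.
V = kg·m²·s⁻³·A⁻¹.
Combining: H²·cd·V = (kg²·m⁴·s⁻⁴·A⁻⁴) · cd · (kg·m²·s⁻³·A⁻¹) = kg³·m⁶·s⁻⁷·A⁻⁵·cd.
The exponent of kg is 3.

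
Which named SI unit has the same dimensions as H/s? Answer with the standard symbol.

H = Wb/A (inductance = flux per current),
    = kg·m²·s⁻²·A⁻².
Combining: H·s⁻¹ = (kg·m²·s⁻²·A⁻²) · s⁻¹ = kg·m²·s⁻³·A⁻².
kg·m²·s⁻³·A⁻² is the base-SI form of the ohm.

Ω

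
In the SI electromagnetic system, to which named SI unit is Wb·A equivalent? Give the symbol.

Wb = kg·m²·s⁻²·A⁻¹.
Combining: Wb·A = (kg·m²·s⁻²·A⁻¹) · A = kg·m²·s⁻².
kg·m²·s⁻² is the base-SI form of the joule.

J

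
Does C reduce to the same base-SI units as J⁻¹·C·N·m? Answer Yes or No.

Left side:
  C = s·A.
Right side:
  J = N·m (work = force × distance),
      = kg·m²·s⁻².
  So J⁻¹ = kg⁻¹·m⁻²·s².
  C = A·s = s·A (charge = current × time).
  N = kg·m/s² = kg·m·s⁻² (force = mass × acceleration).
  Combining: J⁻¹·C·N·m = (kg⁻¹·m⁻²·s²) · (s·A) · (kg·m·s⁻²) · m = s·A.
Both reduce to s·A.

Yes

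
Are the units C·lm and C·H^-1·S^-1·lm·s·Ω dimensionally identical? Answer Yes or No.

Left side:
  C = A·s = s·A (charge = current × time).
  lm = cd·sr = cd (luminous flux; sr is dimensionless).
  Combining: C·lm = (s·A) · cd = s·A·cd.
Right side:
  C = A·s = s·A (charge = current × time).
  H = Wb/A (inductance = flux per current),
      = kg·m²·s⁻²·A⁻².
  So H⁻¹ = kg⁻¹·m⁻²·s²·A².
  S = 1/Ω (conductance is reciprocal resistance),
      = kg⁻¹·m⁻²·s³·A².
  So S⁻¹ = kg·m²·s⁻³·A⁻².
  lm = cd·sr = cd (luminous flux; sr is dimensionless).
  Ω = V/A (resistance = voltage per current),
      = kg·m²·s⁻³·A⁻².
  Combining: C·H⁻¹·S⁻¹·lm·s·Ω = (s·A) · (kg⁻¹·m⁻²·s²·A²) · (kg·m²·s⁻³·A⁻²) · cd · s · (kg·m²·s⁻³·A⁻²) = kg·m²·s⁻²·A⁻¹·cd.
Left is s·A·cd; right is kg·m²·s⁻²·A⁻¹·cd — different.

No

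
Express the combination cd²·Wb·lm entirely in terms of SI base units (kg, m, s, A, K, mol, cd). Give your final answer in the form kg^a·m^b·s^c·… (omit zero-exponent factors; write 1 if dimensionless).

kg·m²·s⁻²·A⁻¹·cd³

Wb = kg·m²·s⁻²·A⁻¹.
lm = cd.
Combining: cd²·Wb·lm = cd² · (kg·m²·s⁻²·A⁻¹) · cd = kg·m²·s⁻²·A⁻¹·cd³.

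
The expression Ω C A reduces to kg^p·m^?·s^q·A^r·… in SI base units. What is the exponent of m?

2

Ω = V/A (resistance = voltage per current),
    = kg·m²·s⁻³·A⁻².
C = A·s = s·A (charge = current × time).
Combining: Ω·C·A = (kg·m²·s⁻³·A⁻²) · (s·A) · A = kg·m²·s⁻².
The exponent of m is 2.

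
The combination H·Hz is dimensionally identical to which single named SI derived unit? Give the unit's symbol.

Ω

H = Wb/A (inductance = flux per current),
    = kg·m²·s⁻²·A⁻².
Hz = 1/s = s⁻¹ (frequency is cycles per second).
Combining: H·Hz = (kg·m²·s⁻²·A⁻²) · s⁻¹ = kg·m²·s⁻³·A⁻².
kg·m²·s⁻³·A⁻² is the base-SI form of the ohm.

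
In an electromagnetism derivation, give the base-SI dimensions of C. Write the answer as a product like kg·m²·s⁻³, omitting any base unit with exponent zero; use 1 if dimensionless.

s·A

C = A·s = s·A (charge = current × time).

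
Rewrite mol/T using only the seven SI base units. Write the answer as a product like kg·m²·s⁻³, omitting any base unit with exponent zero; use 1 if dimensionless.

kg⁻¹·s²·A·mol

T = Wb/m² (flux density = flux per area),
    = kg·s⁻²·A⁻¹.
So T⁻¹ = kg⁻¹·s²·A.
Combining: T⁻¹·mol = (kg⁻¹·s²·A) · mol = kg⁻¹·s²·A·mol.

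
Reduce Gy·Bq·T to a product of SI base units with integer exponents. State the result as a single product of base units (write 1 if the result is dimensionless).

kg·m²·s⁻⁵·A⁻¹

Gy = m²·s⁻².
Bq = s⁻¹.
T = kg·s⁻²·A⁻¹.
Combining: Gy·Bq·T = (m²·s⁻²) · s⁻¹ · (kg·s⁻²·A⁻¹) = kg·m²·s⁻⁵·A⁻¹.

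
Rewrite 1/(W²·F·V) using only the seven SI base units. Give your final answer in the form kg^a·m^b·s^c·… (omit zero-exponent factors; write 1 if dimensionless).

kg⁻²·m⁻⁴·s⁵·A⁻¹

W = J/s (power = energy per time),
    = kg·m²·s⁻³.
So W⁻² = kg⁻²·m⁻⁴·s⁶.
F = C/V (capacitance = charge per voltage),
    = A·s/(kg·m²·s⁻³·A⁻¹) (substituting C and V),
    = kg⁻¹·m⁻²·s⁴·A².
So F⁻¹ = kg·m²·s⁻⁴·A⁻².
V = W/A (potential = power per current),
    = kg·m²·s⁻³·A⁻¹.
So V⁻¹ = kg⁻¹·m⁻²·s³·A.
Combining: W⁻²·F⁻¹·V⁻¹ = (kg⁻²·m⁻⁴·s⁶) · (kg·m²·s⁻⁴·A⁻²) · (kg⁻¹·m⁻²·s³·A) = kg⁻²·m⁻⁴·s⁵·A⁻¹.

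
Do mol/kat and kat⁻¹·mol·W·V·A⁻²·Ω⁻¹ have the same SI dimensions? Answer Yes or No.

Left side:
  kat = s⁻¹·mol.
  So kat⁻¹ = s·mol⁻¹.
  Combining: mol·kat⁻¹ = mol · (s·mol⁻¹) = s.
Right side:
  kat = s⁻¹·mol.
  So kat⁻¹ = s·mol⁻¹.
  W = kg·m²·s⁻³.
  V = kg·m²·s⁻³·A⁻¹.
  Ω = kg·m²·s⁻³·A⁻².
  So Ω⁻¹ = kg⁻¹·m⁻²·s³·A².
  Combining: kat⁻¹·mol·W·V·A⁻²·Ω⁻¹ = (s·mol⁻¹) · mol · (kg·m²·s⁻³) · (kg·m²·s⁻³·A⁻¹) · A⁻² · (kg⁻¹·m⁻²·s³·A²) = kg·m²·s⁻²·A⁻¹.
Left is s; right is kg·m²·s⁻²·A⁻¹ — different.

No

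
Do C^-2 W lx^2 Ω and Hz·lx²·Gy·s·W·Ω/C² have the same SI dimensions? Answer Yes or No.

Left side:
  C = A·s = s·A (charge = current × time).
  So C⁻² = s⁻²·A⁻².
  W = J/s (power = energy per time),
      = kg·m²·s⁻³.
  lx = lm/m² (illuminance = luminous flux per area),
      = m⁻²·cd.
  So lx² = m⁻⁴·cd².
  Ω = V/A (resistance = voltage per current),
      = kg·m²·s⁻³·A⁻².
  Combining: C⁻²·W·lx²·Ω = (s⁻²·A⁻²) · (kg·m²·s⁻³) · (m⁻⁴·cd²) · (kg·m²·s⁻³·A⁻²) = kg²·s⁻⁸·A⁻⁴·cd².
Right side:
  Hz = 1/s = s⁻¹ (frequency is cycles per second).
  C = A·s = s·A (charge = current × time).
  So C⁻² = s⁻²·A⁻².
  lx = lm/m² (illuminance = luminous flux per area),
      = m⁻²·cd.
  So lx² = m⁻⁴·cd².
  Gy = J/kg (absorbed dose = energy per mass),
      = m²·s⁻².
  W = J/s (power = energy per time),
      = kg·m²·s⁻³.
  Ω = V/A (resistance = voltage per current),
      = kg·m²·s⁻³·A⁻².
  Combining: Hz·C⁻²·lx²·Gy·s·W·Ω = s⁻¹ · (s⁻²·A⁻²) · (m⁻⁴·cd²) · (m²·s⁻²) · s · (kg·m²·s⁻³) · (kg·m²·s⁻³·A⁻²) = kg²·m²·s⁻¹⁰·A⁻⁴·cd².
Left is kg²·s⁻⁸·A⁻⁴·cd²; right is kg²·m²·s⁻¹⁰·A⁻⁴·cd² — different.

No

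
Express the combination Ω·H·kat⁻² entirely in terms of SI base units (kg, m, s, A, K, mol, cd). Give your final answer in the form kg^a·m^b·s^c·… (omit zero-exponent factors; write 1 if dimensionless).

Ω = V/A (resistance = voltage per current),
    = kg·m²·s⁻³·A⁻².
H = Wb/A (inductance = flux per current),
    = kg·m²·s⁻²·A⁻².
kat = mol/s = s⁻¹·mol (catalytic activity).
So kat⁻² = s²·mol⁻².
Combining: Ω·H·kat⁻² = (kg·m²·s⁻³·A⁻²) · (kg·m²·s⁻²·A⁻²) · (s²·mol⁻²) = kg²·m⁴·s⁻³·A⁻⁴·mol⁻².

kg²·m⁴·s⁻³·A⁻⁴·mol⁻²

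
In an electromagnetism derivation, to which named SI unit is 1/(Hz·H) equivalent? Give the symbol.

S

Hz = s⁻¹.
So Hz⁻¹ = s.
H = kg·m²·s⁻²·A⁻².
So H⁻¹ = kg⁻¹·m⁻²·s²·A².
Combining: Hz⁻¹·H⁻¹ = s · (kg⁻¹·m⁻²·s²·A²) = kg⁻¹·m⁻²·s³·A².
kg⁻¹·m⁻²·s³·A² is the base-SI form of the siemens.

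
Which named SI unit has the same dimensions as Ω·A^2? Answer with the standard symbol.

Ω = V/A (resistance = voltage per current),
    = kg·m²·s⁻³·A⁻².
Combining: Ω·A² = (kg·m²·s⁻³·A⁻²) · A² = kg·m²·s⁻³.
kg·m²·s⁻³ is the base-SI form of the watt.

W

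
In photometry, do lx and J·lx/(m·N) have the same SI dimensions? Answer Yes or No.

Yes

Left side:
  lx = lm/m² (illuminance = luminous flux per area),
      = m⁻²·cd.
Right side:
  J = kg·m²·s⁻².
  N = kg·m·s⁻².
  So N⁻¹ = kg⁻¹·m⁻¹·s².
  lx = m⁻²·cd.
  Combining: m⁻¹·J·N⁻¹·lx = m⁻¹ · (kg·m²·s⁻²) · (kg⁻¹·m⁻¹·s²) · (m⁻²·cd) = m⁻²·cd.
Both reduce to m⁻²·cd.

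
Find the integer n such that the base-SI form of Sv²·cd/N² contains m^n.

2

Sv = J/kg (equivalent dose = energy per mass),
    = m²·s⁻².
So Sv² = m⁴·s⁻⁴.
N = kg·m/s² = kg·m·s⁻² (force = mass × acceleration).
So N⁻² = kg⁻²·m⁻²·s⁴.
Combining: Sv²·N⁻²·cd = (m⁴·s⁻⁴) · (kg⁻²·m⁻²·s⁴) · cd = kg⁻²·m²·cd.
The exponent of m is 2.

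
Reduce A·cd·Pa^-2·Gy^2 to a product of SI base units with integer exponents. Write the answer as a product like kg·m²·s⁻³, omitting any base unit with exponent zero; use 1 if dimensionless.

kg⁻²·m⁶·A·cd

Pa = kg·m⁻¹·s⁻².
So Pa⁻² = kg⁻²·m²·s⁴.
Gy = m²·s⁻².
So Gy² = m⁴·s⁻⁴.
Combining: A·cd·Pa⁻²·Gy² = A · cd · (kg⁻²·m²·s⁴) · (m⁴·s⁻⁴) = kg⁻²·m⁶·A·cd.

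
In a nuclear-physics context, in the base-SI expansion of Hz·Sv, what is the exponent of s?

Hz = s⁻¹.
Sv = m²·s⁻².
Combining: Hz·Sv = s⁻¹ · (m²·s⁻²) = m²·s⁻³.
The exponent of s is -3.

-3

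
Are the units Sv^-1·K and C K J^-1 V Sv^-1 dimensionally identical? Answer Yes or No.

Left side:
  Sv = m²·s⁻².
  So Sv⁻¹ = m⁻²·s².
  Combining: Sv⁻¹·K = (m⁻²·s²) · K = m⁻²·s²·K.
Right side:
  C = A·s = s·A (charge = current × time).
  J = N·m (work = force × distance),
      = kg·m²·s⁻².
  So J⁻¹ = kg⁻¹·m⁻²·s².
  V = W/A (potential = power per current),
      = kg·m²·s⁻³·A⁻¹.
  Sv = J/kg (equivalent dose = energy per mass),
      = m²·s⁻².
  So Sv⁻¹ = m⁻²·s².
  Combining: C·K·J⁻¹·V·Sv⁻¹ = (s·A) · K · (kg⁻¹·m⁻²·s²) · (kg·m²·s⁻³·A⁻¹) · (m⁻²·s²) = m⁻²·s²·K.
Both reduce to m⁻²·s²·K.

Yes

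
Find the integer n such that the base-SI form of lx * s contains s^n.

1

lx = lm/m² (illuminance = luminous flux per area),
    = m⁻²·cd.
Combining: lx·s = (m⁻²·cd) · s = m⁻²·s·cd.
The exponent of s is 1.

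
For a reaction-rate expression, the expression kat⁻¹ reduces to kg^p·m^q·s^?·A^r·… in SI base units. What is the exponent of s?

kat = mol/s = s⁻¹·mol (catalytic activity).
So kat⁻¹ = s·mol⁻¹.
The exponent of s is 1.

1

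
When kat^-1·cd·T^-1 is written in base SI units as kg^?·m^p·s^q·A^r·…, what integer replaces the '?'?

-1

kat = mol/s = s⁻¹·mol (catalytic activity).
So kat⁻¹ = s·mol⁻¹.
T = Wb/m² (flux density = flux per area),
    = kg·s⁻²·A⁻¹.
So T⁻¹ = kg⁻¹·s²·A.
Combining: kat⁻¹·cd·T⁻¹ = (s·mol⁻¹) · cd · (kg⁻¹·s²·A) = kg⁻¹·s³·A·mol⁻¹·cd.
The exponent of kg is -1.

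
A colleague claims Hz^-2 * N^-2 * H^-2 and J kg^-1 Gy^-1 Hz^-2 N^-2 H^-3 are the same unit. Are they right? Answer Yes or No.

No

Left side:
  Hz = 1/s = s⁻¹ (frequency is cycles per second).
  So Hz⁻² = s².
  N = kg·m/s² = kg·m·s⁻² (force = mass × acceleration).
  So N⁻² = kg⁻²·m⁻²·s⁴.
  H = Wb/A (inductance = flux per current),
      = kg·m²·s⁻²·A⁻².
  So H⁻² = kg⁻²·m⁻⁴·s⁴·A⁴.
  Combining: Hz⁻²·N⁻²·H⁻² = s² · (kg⁻²·m⁻²·s⁴) · (kg⁻²·m⁻⁴·s⁴·A⁴) = kg⁻⁴·m⁻⁶·s¹⁰·A⁴.
Right side:
  J = N·m (work = force × distance),
      = kg·m²·s⁻².
  Gy = J/kg (absorbed dose = energy per mass),
      = m²·s⁻².
  So Gy⁻¹ = m⁻²·s².
  Hz = 1/s = s⁻¹ (frequency is cycles per second).
  So Hz⁻² = s².
  N = kg·m/s² = kg·m·s⁻² (force = mass × acceleration).
  So N⁻² = kg⁻²·m⁻²·s⁴.
  H = Wb/A (inductance = flux per current),
      = kg·m²·s⁻²·A⁻².
  So H⁻³ = kg⁻³·m⁻⁶·s⁶·A⁶.
  Combining: J·kg⁻¹·Gy⁻¹·Hz⁻²·N⁻²·H⁻³ = (kg·m²·s⁻²) · kg⁻¹ · (m⁻²·s²) · s² · (kg⁻²·m⁻²·s⁴) · (kg⁻³·m⁻⁶·s⁶·A⁶) = kg⁻⁵·m⁻⁸·s¹²·A⁶.
Left is kg⁻⁴·m⁻⁶·s¹⁰·A⁴; right is kg⁻⁵·m⁻⁸·s¹²·A⁶ — different.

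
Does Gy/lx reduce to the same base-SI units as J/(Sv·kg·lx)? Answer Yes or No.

No

Left side:
  lx = m⁻²·cd.
  So lx⁻¹ = m²·cd⁻¹.
  Gy = m²·s⁻².
  Combining: lx⁻¹·Gy = (m²·cd⁻¹) · (m²·s⁻²) = m⁴·s⁻²·cd⁻¹.
Right side:
  Sv = J/kg (equivalent dose = energy per mass),
      = m²·s⁻².
  So Sv⁻¹ = m⁻²·s².
  J = N·m (work = force × distance),
      = kg·m²·s⁻².
  lx = lm/m² (illuminance = luminous flux per area),
      = m⁻²·cd.
  So lx⁻¹ = m²·cd⁻¹.
  Combining: Sv⁻¹·kg⁻¹·J·lx⁻¹ = (m⁻²·s²) · kg⁻¹ · (kg·m²·s⁻²) · (m²·cd⁻¹) = m²·cd⁻¹.
Left is m⁴·s⁻²·cd⁻¹; right is m²·cd⁻¹ — different.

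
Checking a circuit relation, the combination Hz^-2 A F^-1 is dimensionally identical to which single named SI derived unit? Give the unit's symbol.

Wb

Hz = 1/s = s⁻¹ (frequency is cycles per second).
So Hz⁻² = s².
F = C/V (capacitance = charge per voltage),
    = A·s/(kg·m²·s⁻³·A⁻¹) (substituting C and V),
    = kg⁻¹·m⁻²·s⁴·A².
So F⁻¹ = kg·m²·s⁻⁴·A⁻².
Combining: Hz⁻²·A·F⁻¹ = s² · A · (kg·m²·s⁻⁴·A⁻²) = kg·m²·s⁻²·A⁻¹.
kg·m²·s⁻²·A⁻¹ is the base-SI form of the weber.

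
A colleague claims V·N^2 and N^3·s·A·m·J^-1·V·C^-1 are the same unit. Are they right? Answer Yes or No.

Yes

Left side:
  V = W/A (potential = power per current),
      = kg·m²·s⁻³·A⁻¹.
  N = kg·m/s² = kg·m·s⁻² (force = mass × acceleration).
  So N² = kg²·m²·s⁻⁴.
  Combining: V·N² = (kg·m²·s⁻³·A⁻¹) · (kg²·m²·s⁻⁴) = kg³·m⁴·s⁻⁷·A⁻¹.
Right side:
  N = kg·m·s⁻².
  So N³ = kg³·m³·s⁻⁶.
  J = kg·m²·s⁻².
  So J⁻¹ = kg⁻¹·m⁻²·s².
  V = kg·m²·s⁻³·A⁻¹.
  C = s·A.
  So C⁻¹ = s⁻¹·A⁻¹.
  Combining: N³·s·A·m·J⁻¹·V·C⁻¹ = (kg³·m³·s⁻⁶) · s · A · m · (kg⁻¹·m⁻²·s²) · (kg·m²·s⁻³·A⁻¹) · (s⁻¹·A⁻¹) = kg³·m⁴·s⁻⁷·A⁻¹.
Both reduce to kg³·m⁴·s⁻⁷·A⁻¹.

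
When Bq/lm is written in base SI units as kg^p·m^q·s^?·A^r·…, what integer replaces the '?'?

lm = cd·sr = cd (luminous flux; sr is dimensionless).
So lm⁻¹ = cd⁻¹.
Bq = 1/s = s⁻¹ (activity is decays per second).
Combining: lm⁻¹·Bq = cd⁻¹ · s⁻¹ = s⁻¹·cd⁻¹.
The exponent of s is -1.

-1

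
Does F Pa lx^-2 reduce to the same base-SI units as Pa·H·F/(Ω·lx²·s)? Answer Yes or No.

Left side:
  F = kg⁻¹·m⁻²·s⁴·A².
  Pa = kg·m⁻¹·s⁻².
  lx = m⁻²·cd.
  So lx⁻² = m⁴·cd⁻².
  Combining: F·Pa·lx⁻² = (kg⁻¹·m⁻²·s⁴·A²) · (kg·m⁻¹·s⁻²) · (m⁴·cd⁻²) = m·s²·A²·cd⁻².
Right side:
  Ω = V/A (resistance = voltage per current),
      = kg·m²·s⁻³·A⁻².
  So Ω⁻¹ = kg⁻¹·m⁻²·s³·A².
  Pa = N/m² (pressure = force per area),
      = kg·m⁻¹·s⁻².
  H = Wb/A (inductance = flux per current),
      = kg·m²·s⁻²·A⁻².
  F = C/V (capacitance = charge per voltage),
      = A·s/(kg·m²·s⁻³·A⁻¹) (substituting C and V),
      = kg⁻¹·m⁻²·s⁴·A².
  lx = lm/m² (illuminance = luminous flux per area),
      = m⁻²·cd.
  So lx⁻² = m⁴·cd⁻².
  Combining: Ω⁻¹·Pa·H·F·lx⁻²·s⁻¹ = (kg⁻¹·m⁻²·s³·A²) · (kg·m⁻¹·s⁻²) · (kg·m²·s⁻²·A⁻²) · (kg⁻¹·m⁻²·s⁴·A²) · (m⁴·cd⁻²) · s⁻¹ = m·s²·A²·cd⁻².
Both reduce to m·s²·A²·cd⁻².

Yes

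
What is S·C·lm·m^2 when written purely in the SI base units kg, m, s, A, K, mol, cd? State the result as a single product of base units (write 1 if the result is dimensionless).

S = 1/Ω (conductance is reciprocal resistance),
    = kg⁻¹·m⁻²·s³·A².
C = A·s = s·A (charge = current × time).
lm = cd·sr = cd (luminous flux; sr is dimensionless).
Combining: S·C·lm·m² = (kg⁻¹·m⁻²·s³·A²) · (s·A) · cd · m² = kg⁻¹·s⁴·A³·cd.

kg⁻¹·s⁴·A³·cd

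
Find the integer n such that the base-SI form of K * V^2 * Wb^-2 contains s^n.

V = kg·m²·s⁻³·A⁻¹.
So V² = kg²·m⁴·s⁻⁶·A⁻².
Wb = kg·m²·s⁻²·A⁻¹.
So Wb⁻² = kg⁻²·m⁻⁴·s⁴·A².
Combining: K·V²·Wb⁻² = K · (kg²·m⁴·s⁻⁶·A⁻²) · (kg⁻²·m⁻⁴·s⁴·A²) = s⁻²·K.
The exponent of s is -2.

-2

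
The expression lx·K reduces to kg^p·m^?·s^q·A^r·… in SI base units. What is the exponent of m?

lx = lm/m² (illuminance = luminous flux per area),
    = m⁻²·cd.
Combining: lx·K = (m⁻²·cd) · K = m⁻²·K·cd.
The exponent of m is -2.

-2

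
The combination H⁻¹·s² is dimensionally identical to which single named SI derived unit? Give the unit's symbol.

H = Wb/A (inductance = flux per current),
    = kg·m²·s⁻²·A⁻².
So H⁻¹ = kg⁻¹·m⁻²·s²·A².
Combining: H⁻¹·s² = (kg⁻¹·m⁻²·s²·A²) · s² = kg⁻¹·m⁻²·s⁴·A².
kg⁻¹·m⁻²·s⁴·A² is the base-SI form of the farad.

F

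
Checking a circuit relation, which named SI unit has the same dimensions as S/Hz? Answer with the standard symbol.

F

Hz = 1/s = s⁻¹ (frequency is cycles per second).
So Hz⁻¹ = s.
S = 1/Ω (conductance is reciprocal resistance),
    = kg⁻¹·m⁻²·s³·A².
Combining: Hz⁻¹·S = s · (kg⁻¹·m⁻²·s³·A²) = kg⁻¹·m⁻²·s⁴·A².
kg⁻¹·m⁻²·s⁴·A² is the base-SI form of the farad.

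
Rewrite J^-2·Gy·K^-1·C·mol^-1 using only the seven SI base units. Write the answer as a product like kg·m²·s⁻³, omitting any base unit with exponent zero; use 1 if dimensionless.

J = N·m (work = force × distance),
    = kg·m²·s⁻².
So J⁻² = kg⁻²·m⁻⁴·s⁴.
Gy = J/kg (absorbed dose = energy per mass),
    = m²·s⁻².
C = A·s = s·A (charge = current × time).
Combining: J⁻²·Gy·K⁻¹·C·mol⁻¹ = (kg⁻²·m⁻⁴·s⁴) · (m²·s⁻²) · K⁻¹ · (s·A) · mol⁻¹ = kg⁻²·m⁻²·s³·A·K⁻¹·mol⁻¹.

kg⁻²·m⁻²·s³·A·K⁻¹·mol⁻¹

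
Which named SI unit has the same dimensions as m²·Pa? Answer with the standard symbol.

Pa = N/m² (pressure = force per area),
    = kg·m⁻¹·s⁻².
Combining: m²·Pa = m² · (kg·m⁻¹·s⁻²) = kg·m·s⁻².
kg·m·s⁻² is the base-SI form of the newton.

N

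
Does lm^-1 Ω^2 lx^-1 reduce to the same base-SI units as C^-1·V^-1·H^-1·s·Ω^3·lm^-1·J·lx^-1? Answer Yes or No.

Yes

Left side:
  lm = cd·sr = cd (luminous flux; sr is dimensionless).
  So lm⁻¹ = cd⁻¹.
  Ω = V/A (resistance = voltage per current),
      = kg·m²·s⁻³·A⁻².
  So Ω² = kg²·m⁴·s⁻⁶·A⁻⁴.
  lx = lm/m² (illuminance = luminous flux per area),
      = m⁻²·cd.
  So lx⁻¹ = m²·cd⁻¹.
  Combining: lm⁻¹·Ω²·lx⁻¹ = cd⁻¹ · (kg²·m⁴·s⁻⁶·A⁻⁴) · (m²·cd⁻¹) = kg²·m⁶·s⁻⁶·A⁻⁴·cd⁻².
Right side:
  C = s·A.
  So C⁻¹ = s⁻¹·A⁻¹.
  V = kg·m²·s⁻³·A⁻¹.
  So V⁻¹ = kg⁻¹·m⁻²·s³·A.
  H = kg·m²·s⁻²·A⁻².
  So H⁻¹ = kg⁻¹·m⁻²·s²·A².
  Ω = kg·m²·s⁻³·A⁻².
  So Ω³ = kg³·m⁶·s⁻⁹·A⁻⁶.
  lm = cd.
  So lm⁻¹ = cd⁻¹.
  J = kg·m²·s⁻².
  lx = m⁻²·cd.
  So lx⁻¹ = m²·cd⁻¹.
  Combining: C⁻¹·V⁻¹·H⁻¹·s·Ω³·lm⁻¹·J·lx⁻¹ = (s⁻¹·A⁻¹) · (kg⁻¹·m⁻²·s³·A) · (kg⁻¹·m⁻²·s²·A²) · s · (kg³·m⁶·s⁻⁹·A⁻⁶) · cd⁻¹ · (kg·m²·s⁻²) · (m²·cd⁻¹) = kg²·m⁶·s⁻⁶·A⁻⁴·cd⁻².
Both reduce to kg²·m⁶·s⁻⁶·A⁻⁴·cd⁻².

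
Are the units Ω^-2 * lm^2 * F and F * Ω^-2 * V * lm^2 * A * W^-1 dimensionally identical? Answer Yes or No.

Yes

Left side:
  Ω = V/A (resistance = voltage per current),
      = kg·m²·s⁻³·A⁻².
  So Ω⁻² = kg⁻²·m⁻⁴·s⁶·A⁴.
  lm = cd·sr = cd (luminous flux; sr is dimensionless).
  So lm² = cd².
  F = C/V (capacitance = charge per voltage),
      = A·s/(kg·m²·s⁻³·A⁻¹) (substituting C and V),
      = kg⁻¹·m⁻²·s⁴·A².
  Combining: Ω⁻²·lm²·F = (kg⁻²·m⁻⁴·s⁶·A⁴) · cd² · (kg⁻¹·m⁻²·s⁴·A²) = kg⁻³·m⁻⁶·s¹⁰·A⁶·cd².
Right side:
  F = C/V (capacitance = charge per voltage),
      = A·s/(kg·m²·s⁻³·A⁻¹) (substituting C and V),
      = kg⁻¹·m⁻²·s⁴·A².
  Ω = V/A (resistance = voltage per current),
      = kg·m²·s⁻³·A⁻².
  So Ω⁻² = kg⁻²·m⁻⁴·s⁶·A⁴.
  V = W/A (potential = power per current),
      = kg·m²·s⁻³·A⁻¹.
  lm = cd·sr = cd (luminous flux; sr is dimensionless).
  So lm² = cd².
  W = J/s (power = energy per time),
      = kg·m²·s⁻³.
  So W⁻¹ = kg⁻¹·m⁻²·s³.
  Combining: F·Ω⁻²·V·lm²·A·W⁻¹ = (kg⁻¹·m⁻²·s⁴·A²) · (kg⁻²·m⁻⁴·s⁶·A⁴) · (kg·m²·s⁻³·A⁻¹) · cd² · A · (kg⁻¹·m⁻²·s³) = kg⁻³·m⁻⁶·s¹⁰·A⁶·cd².
Both reduce to kg⁻³·m⁻⁶·s¹⁰·A⁶·cd².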